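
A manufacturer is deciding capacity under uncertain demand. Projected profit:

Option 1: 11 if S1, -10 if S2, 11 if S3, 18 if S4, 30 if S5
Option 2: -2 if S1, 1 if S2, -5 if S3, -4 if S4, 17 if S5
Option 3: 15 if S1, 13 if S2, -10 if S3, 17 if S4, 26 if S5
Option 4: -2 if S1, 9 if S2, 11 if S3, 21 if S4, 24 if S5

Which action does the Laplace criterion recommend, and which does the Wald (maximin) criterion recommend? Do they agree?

laplace → Option 4; maximin → Option 4 (agree)

Row averages: Option 1=12, Option 2=1.4, Option 3=12.2, Option 4=12.6
Highest average = 12.6 → Option 4.
Row minima: Option 1=-10, Option 2=-5, Option 3=-10, Option 4=-2
Best worst-case = -2 → Option 4.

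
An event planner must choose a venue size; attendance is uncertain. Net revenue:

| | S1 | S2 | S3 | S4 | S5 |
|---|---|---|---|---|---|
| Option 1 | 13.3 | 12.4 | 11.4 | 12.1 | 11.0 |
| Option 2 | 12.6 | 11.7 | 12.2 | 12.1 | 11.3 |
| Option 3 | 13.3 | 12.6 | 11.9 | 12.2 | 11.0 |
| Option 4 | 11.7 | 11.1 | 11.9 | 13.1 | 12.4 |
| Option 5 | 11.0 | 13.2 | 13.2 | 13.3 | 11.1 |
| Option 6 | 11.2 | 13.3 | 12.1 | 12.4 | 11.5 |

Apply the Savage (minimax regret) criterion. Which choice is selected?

Column bests: S1=13.3, S2=13.3, S3=13.2, S4=13.3, S5=12.4.
Option 1 regrets: 0.0, 0.9, 1.8, 1.2, 1.4 → max 1.8
Option 2 regrets: 0.7, 1.6, 1.0, 1.2, 1.1 → max 1.6
Option 3 regrets: 0.0, 0.7, 1.3, 1.1, 1.4 → max 1.4
Option 4 regrets: 1.6, 2.2, 1.3, 0.2, 0.0 → max 2.2
Option 5 regrets: 2.3, 0.1, 0.0, 0.0, 1.3 → max 2.3
Option 6 regrets: 2.1, 0.0, 1.1, 0.9, 0.9 → max 2.1
Smallest max regret = 1.4 → Option 3.

Option 3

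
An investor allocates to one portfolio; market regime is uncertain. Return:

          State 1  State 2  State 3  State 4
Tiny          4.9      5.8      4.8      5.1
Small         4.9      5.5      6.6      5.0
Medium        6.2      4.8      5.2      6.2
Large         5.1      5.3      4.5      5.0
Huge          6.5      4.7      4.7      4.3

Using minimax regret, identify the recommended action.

Column bests: State 1=6.5, State 2=5.8, State 3=6.6, State 4=6.2.
Tiny regrets: 1.6, 0.0, 1.8, 1.1 → max 1.8
Small regrets: 1.6, 0.3, 0.0, 1.2 → max 1.6
Medium regrets: 0.3, 1.0, 1.4, 0.0 → max 1.4
Large regrets: 1.4, 0.5, 2.1, 1.2 → max 2.1
Huge regrets: 0.0, 1.1, 1.9, 1.9 → max 1.9
Smallest max regret = 1.4 → Medium.

Medium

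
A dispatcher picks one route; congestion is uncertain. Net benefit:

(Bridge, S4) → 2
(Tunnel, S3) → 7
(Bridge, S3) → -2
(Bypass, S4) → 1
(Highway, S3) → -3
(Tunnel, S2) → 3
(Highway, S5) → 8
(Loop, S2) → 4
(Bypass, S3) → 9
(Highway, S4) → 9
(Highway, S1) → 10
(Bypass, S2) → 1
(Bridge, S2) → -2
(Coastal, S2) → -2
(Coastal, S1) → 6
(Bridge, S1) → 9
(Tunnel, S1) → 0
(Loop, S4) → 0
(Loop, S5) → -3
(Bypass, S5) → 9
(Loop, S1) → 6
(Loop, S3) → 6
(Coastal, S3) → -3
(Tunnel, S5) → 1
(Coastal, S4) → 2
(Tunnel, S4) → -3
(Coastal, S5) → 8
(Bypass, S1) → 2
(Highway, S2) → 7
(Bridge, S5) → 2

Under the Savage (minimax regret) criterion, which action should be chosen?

Bypass

Column bests: S1=10, S2=7, S3=9, S4=9, S5=9.
Loop regrets: 4, 3, 3, 9, 12 → max 12
Coastal regrets: 4, 9, 12, 7, 1 → max 12
Bridge regrets: 1, 9, 11, 7, 7 → max 11
Highway regrets: 0, 0, 12, 0, 1 → max 12
Bypass regrets: 8, 6, 0, 8, 0 → max 8
Tunnel regrets: 10, 4, 2, 12, 8 → max 12
Smallest max regret = 8 → Bypass.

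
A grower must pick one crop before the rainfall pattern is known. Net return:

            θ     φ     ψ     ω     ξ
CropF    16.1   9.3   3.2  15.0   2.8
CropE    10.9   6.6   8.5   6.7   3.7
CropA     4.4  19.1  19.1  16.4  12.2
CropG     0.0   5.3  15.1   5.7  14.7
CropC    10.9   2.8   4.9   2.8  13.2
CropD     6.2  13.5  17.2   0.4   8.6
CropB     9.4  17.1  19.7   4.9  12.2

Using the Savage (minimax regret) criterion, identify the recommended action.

Column bests: θ=16.1, φ=19.1, ψ=19.7, ω=16.4, ξ=14.7.
CropF regrets: 0.0, 9.8, 16.5, 1.4, 11.9 → max 16.5
CropE regrets: 5.2, 12.5, 11.2, 9.7, 11.0 → max 12.5
CropA regrets: 11.7, 0.0, 0.6, 0.0, 2.5 → max 11.7
CropG regrets: 16.1, 13.8, 4.6, 10.7, 0.0 → max 16.1
CropC regrets: 5.2, 16.3, 14.8, 13.6, 1.5 → max 16.3
CropD regrets: 9.9, 5.6, 2.5, 16.0, 6.1 → max 16.0
CropB regrets: 6.7, 2.0, 0.0, 11.5, 2.5 → max 11.5
Smallest max regret = 11.5 → CropB.

CropB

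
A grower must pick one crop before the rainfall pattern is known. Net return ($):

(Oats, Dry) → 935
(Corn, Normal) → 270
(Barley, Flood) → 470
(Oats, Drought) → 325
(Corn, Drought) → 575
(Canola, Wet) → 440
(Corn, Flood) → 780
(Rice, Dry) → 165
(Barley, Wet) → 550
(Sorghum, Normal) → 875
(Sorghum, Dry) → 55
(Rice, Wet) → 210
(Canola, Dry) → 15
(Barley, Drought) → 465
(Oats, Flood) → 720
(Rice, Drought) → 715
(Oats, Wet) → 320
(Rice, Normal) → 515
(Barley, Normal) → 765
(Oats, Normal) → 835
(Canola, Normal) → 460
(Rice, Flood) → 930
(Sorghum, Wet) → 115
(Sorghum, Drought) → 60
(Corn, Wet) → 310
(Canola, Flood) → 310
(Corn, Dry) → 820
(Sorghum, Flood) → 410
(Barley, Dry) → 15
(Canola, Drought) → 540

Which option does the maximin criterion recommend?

Oats

Row minima: Rice=165, Barley=15, Sorghum=55, Canola=15, Oats=320, Corn=270
Best worst-case = 320 → Oats.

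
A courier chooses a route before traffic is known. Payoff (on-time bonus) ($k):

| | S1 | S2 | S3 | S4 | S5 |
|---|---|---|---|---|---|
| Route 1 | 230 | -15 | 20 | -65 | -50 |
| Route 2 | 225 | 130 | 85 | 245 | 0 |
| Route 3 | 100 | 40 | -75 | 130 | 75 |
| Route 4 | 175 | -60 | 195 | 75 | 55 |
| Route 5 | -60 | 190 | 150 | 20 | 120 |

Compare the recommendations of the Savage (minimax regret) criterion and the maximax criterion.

minimax regret → Route 2; maximax → Route 2 (agree)

Column bests: S1=230, S2=190, S3=195, S4=245, S5=120.
Route 1 regrets: 0, 205, 175, 310, 170 → max 310
Route 2 regrets: 5, 60, 110, 0, 120 → max 120
Route 3 regrets: 130, 150, 270, 115, 45 → max 270
Route 4 regrets: 55, 250, 0, 170, 65 → max 250
Route 5 regrets: 290, 0, 45, 225, 0 → max 290
Smallest max regret = 120 → Route 2.
Row maxima: Route 1=230, Route 2=245, Route 3=130, Route 4=195, Route 5=190
Best best-case = 245 → Route 2.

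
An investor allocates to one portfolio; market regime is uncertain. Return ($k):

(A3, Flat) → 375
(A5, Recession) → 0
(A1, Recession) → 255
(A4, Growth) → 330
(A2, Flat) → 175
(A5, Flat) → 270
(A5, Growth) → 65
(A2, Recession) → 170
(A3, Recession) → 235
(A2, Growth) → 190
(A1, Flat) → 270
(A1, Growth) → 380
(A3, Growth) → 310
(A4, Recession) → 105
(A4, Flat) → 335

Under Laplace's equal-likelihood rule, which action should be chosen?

A3

Row averages: A1=905/3, A2=535/3, A3=920/3, A4=770/3, A5=335/3
Highest average = 920/3 → A3.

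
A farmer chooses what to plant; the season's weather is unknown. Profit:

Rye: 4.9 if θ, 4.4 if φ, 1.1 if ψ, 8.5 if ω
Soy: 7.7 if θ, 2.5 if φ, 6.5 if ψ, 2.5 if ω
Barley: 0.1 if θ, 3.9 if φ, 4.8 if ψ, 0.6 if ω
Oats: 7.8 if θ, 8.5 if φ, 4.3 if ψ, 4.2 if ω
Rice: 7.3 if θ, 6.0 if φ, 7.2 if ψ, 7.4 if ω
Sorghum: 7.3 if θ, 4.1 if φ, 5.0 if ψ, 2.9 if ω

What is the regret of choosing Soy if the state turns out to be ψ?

0.7

Best payoff under ψ is 7.2.
Regret = 7.2 − 6.5 = 0.7.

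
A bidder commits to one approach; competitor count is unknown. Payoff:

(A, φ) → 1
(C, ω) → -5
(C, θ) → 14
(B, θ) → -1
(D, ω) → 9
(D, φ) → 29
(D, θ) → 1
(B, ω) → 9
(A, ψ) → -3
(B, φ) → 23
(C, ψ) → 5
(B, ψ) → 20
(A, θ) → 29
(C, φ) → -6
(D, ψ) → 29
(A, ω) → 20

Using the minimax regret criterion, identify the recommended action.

D

Column bests: θ=29, φ=29, ψ=29, ω=20.
A regrets: 0, 28, 32, 0 → max 32
B regrets: 30, 6, 9, 11 → max 30
C regrets: 15, 35, 24, 25 → max 35
D regrets: 28, 0, 0, 11 → max 28
Smallest max regret = 28 → D.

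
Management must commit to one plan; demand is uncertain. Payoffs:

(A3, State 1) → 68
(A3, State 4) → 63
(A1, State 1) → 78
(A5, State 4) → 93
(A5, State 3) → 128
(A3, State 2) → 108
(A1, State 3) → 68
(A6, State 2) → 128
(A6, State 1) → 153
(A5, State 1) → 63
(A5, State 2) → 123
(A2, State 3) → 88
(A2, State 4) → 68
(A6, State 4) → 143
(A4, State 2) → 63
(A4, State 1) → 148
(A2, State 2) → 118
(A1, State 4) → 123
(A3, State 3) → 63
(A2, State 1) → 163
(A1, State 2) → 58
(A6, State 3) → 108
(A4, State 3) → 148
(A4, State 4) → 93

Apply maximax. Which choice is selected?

Row maxima: A1=123, A2=163, A3=108, A4=148, A5=128, A6=153
Best best-case = 163 → A2.

A2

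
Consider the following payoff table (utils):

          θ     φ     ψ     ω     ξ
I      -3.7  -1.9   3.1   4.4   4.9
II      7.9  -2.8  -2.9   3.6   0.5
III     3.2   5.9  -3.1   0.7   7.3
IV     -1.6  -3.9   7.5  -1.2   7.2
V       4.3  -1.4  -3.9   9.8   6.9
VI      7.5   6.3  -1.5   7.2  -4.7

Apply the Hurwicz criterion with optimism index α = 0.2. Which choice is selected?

II

I: 0.2·4.9 + 0.8·(-3.7) = -1.98
II: 0.2·7.9 + 0.8·(-2.9) = -0.74
III: 0.2·7.3 + 0.8·(-3.1) = -1.02
IV: 0.2·7.5 + 0.8·(-3.9) = -1.62
V: 0.2·9.8 + 0.8·(-3.9) = -1.16
VI: 0.2·7.5 + 0.8·(-4.7) = -2.26
Highest Hurwicz score = -0.74 → II.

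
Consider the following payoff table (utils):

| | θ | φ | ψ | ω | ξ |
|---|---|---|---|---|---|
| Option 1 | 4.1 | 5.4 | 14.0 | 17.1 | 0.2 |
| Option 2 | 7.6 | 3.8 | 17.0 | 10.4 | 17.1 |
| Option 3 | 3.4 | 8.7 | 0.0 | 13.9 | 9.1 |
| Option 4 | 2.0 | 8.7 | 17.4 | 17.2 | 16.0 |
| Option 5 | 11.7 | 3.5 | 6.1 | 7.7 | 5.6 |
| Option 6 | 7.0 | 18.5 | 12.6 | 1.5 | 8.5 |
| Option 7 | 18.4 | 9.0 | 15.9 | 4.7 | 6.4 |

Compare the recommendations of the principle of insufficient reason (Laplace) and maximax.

Row averages: Option 1=8.16, Option 2=11.18, Option 3=7.02, Option 4=12.26, Option 5=6.92, Option 6=9.62, Option 7=10.88
Highest average = 12.26 → Option 4.
Row maxima: Option 1=17.1, Option 2=17.1, Option 3=13.9, Option 4=17.4, Option 5=11.7, Option 6=18.5, Option 7=18.4
Best best-case = 18.5 → Option 6.

laplace → Option 4; maximax → Option 6 (disagree)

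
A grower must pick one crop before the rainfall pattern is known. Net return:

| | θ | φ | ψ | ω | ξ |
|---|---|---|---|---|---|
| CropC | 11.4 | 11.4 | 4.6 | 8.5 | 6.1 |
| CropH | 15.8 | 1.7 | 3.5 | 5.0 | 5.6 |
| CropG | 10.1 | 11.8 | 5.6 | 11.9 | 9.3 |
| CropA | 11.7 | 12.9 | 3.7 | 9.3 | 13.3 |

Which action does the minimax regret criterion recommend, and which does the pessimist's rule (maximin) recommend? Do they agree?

Column bests: θ=15.8, φ=12.9, ψ=5.6, ω=11.9, ξ=13.3.
CropC regrets: 4.4, 1.5, 1.0, 3.4, 7.2 → max 7.2
CropH regrets: 0.0, 11.2, 2.1, 6.9, 7.7 → max 11.2
CropG regrets: 5.7, 1.1, 0.0, 0.0, 4.0 → max 5.7
CropA regrets: 4.1, 0.0, 1.9, 2.6, 0.0 → max 4.1
Smallest max regret = 4.1 → CropA.
Row minima: CropC=4.6, CropH=1.7, CropG=5.6, CropA=3.7
Best worst-case = 5.6 → CropG.

minimax regret → CropA; maximin → CropG (disagree)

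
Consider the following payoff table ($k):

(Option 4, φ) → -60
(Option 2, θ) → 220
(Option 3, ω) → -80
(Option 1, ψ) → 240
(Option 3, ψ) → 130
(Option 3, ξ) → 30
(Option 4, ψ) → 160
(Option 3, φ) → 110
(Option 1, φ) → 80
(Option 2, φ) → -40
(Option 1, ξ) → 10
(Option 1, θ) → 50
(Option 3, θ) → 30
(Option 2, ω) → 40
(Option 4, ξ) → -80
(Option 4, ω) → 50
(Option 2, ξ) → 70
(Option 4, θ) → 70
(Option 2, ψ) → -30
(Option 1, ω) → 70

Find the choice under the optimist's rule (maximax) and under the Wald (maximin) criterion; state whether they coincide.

maximax → Option 1; maximin → Option 1 (agree)

Row maxima: Option 1=240, Option 2=220, Option 3=130, Option 4=160
Best best-case = 240 → Option 1.
Row minima: Option 1=10, Option 2=-40, Option 3=-80, Option 4=-80
Best worst-case = 10 → Option 1.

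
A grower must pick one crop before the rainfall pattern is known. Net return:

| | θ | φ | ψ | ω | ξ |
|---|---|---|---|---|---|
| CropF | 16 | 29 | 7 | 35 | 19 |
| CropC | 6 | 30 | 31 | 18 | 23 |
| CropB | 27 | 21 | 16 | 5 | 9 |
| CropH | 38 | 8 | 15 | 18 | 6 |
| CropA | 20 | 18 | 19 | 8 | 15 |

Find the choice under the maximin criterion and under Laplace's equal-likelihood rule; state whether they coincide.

Row minima: CropF=7, CropC=6, CropB=5, CropH=6, CropA=8
Best worst-case = 8 → CropA.
Row averages: CropF=21.2, CropC=21.6, CropB=15.6, CropH=17, CropA=16
Highest average = 21.6 → CropC.

maximin → CropA; laplace → CropC (disagree)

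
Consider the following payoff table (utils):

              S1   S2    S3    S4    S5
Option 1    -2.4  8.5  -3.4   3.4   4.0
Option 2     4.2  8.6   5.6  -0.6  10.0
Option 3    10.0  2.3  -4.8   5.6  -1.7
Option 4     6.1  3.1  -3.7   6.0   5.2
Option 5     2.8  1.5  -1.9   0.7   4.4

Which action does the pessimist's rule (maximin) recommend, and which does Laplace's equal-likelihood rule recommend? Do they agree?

Row minima: Option 1=-3.4, Option 2=-0.6, Option 3=-4.8, Option 4=-3.7, Option 5=-1.9
Best worst-case = -0.6 → Option 2.
Row averages: Option 1=2.02, Option 2=5.56, Option 3=2.28, Option 4=3.34, Option 5=1.5
Highest average = 5.56 → Option 2.

maximin → Option 2; laplace → Option 2 (agree)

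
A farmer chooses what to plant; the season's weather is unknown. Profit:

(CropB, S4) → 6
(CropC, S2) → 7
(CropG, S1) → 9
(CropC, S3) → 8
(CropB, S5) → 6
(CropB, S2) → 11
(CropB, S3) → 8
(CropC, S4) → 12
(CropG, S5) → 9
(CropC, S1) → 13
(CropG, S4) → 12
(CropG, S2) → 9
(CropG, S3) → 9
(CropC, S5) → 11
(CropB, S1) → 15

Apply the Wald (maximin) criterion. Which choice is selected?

CropG

Row minima: CropB=6, CropC=7, CropG=9
Best worst-case = 9 → CropG.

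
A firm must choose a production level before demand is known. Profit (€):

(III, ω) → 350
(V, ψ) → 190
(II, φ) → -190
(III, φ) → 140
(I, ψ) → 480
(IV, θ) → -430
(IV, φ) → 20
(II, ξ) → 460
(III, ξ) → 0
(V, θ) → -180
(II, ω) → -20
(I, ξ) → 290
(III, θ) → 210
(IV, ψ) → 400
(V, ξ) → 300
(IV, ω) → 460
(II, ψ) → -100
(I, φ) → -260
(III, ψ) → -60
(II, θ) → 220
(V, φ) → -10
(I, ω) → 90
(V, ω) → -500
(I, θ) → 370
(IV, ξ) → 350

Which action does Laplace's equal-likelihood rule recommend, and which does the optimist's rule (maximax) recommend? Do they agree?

laplace → I; maximax → I (agree)

Row averages: I=194, II=74, III=128, IV=160, V=-40
Highest average = 194 → I.
Row maxima: I=480, II=460, III=350, IV=460, V=300
Best best-case = 480 → I.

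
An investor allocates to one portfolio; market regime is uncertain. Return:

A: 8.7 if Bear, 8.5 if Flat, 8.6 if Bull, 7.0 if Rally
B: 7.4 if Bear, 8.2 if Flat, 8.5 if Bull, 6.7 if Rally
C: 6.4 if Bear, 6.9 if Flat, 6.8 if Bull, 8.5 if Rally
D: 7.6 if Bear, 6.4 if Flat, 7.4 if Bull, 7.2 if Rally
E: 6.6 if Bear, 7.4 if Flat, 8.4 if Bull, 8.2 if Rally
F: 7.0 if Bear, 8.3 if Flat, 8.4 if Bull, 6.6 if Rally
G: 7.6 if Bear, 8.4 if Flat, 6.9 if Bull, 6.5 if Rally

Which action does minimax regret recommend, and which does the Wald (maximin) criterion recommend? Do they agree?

minimax regret → A; maximin → A (agree)

Column bests: Bear=8.7, Flat=8.5, Bull=8.6, Rally=8.5.
A regrets: 0.0, 0.0, 0.0, 1.5 → max 1.5
B regrets: 1.3, 0.3, 0.1, 1.8 → max 1.8
C regrets: 2.3, 1.6, 1.8, 0.0 → max 2.3
D regrets: 1.1, 2.1, 1.2, 1.3 → max 2.1
E regrets: 2.1, 1.1, 0.2, 0.3 → max 2.1
F regrets: 1.7, 0.2, 0.2, 1.9 → max 1.9
G regrets: 1.1, 0.1, 1.7, 2.0 → max 2.0
Smallest max regret = 1.5 → A.
Row minima: A=7.0, B=6.7, C=6.4, D=6.4, E=6.6, F=6.6, G=6.5
Best worst-case = 7.0 → A.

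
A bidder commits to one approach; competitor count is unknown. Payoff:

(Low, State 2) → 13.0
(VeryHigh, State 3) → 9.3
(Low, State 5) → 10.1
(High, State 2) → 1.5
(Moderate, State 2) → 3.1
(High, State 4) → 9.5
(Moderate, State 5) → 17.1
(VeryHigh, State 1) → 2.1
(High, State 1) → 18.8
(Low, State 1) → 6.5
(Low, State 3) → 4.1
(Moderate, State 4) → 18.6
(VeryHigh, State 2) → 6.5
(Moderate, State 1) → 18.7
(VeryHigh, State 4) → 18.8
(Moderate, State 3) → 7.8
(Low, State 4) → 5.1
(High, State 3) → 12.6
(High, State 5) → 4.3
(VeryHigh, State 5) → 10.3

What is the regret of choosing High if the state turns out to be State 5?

12.8

Best payoff under State 5 is 17.1.
Regret = 17.1 − 4.3 = 12.8.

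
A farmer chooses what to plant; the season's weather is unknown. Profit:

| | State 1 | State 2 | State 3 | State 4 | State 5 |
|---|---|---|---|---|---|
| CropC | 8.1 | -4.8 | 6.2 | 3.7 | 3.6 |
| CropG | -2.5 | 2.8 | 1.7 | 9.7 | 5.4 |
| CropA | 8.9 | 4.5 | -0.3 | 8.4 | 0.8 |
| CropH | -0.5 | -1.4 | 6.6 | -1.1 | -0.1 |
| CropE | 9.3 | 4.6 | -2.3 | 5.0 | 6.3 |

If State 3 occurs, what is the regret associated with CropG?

Best payoff under State 3 is 6.6.
Regret = 6.6 − 1.7 = 4.9.

4.9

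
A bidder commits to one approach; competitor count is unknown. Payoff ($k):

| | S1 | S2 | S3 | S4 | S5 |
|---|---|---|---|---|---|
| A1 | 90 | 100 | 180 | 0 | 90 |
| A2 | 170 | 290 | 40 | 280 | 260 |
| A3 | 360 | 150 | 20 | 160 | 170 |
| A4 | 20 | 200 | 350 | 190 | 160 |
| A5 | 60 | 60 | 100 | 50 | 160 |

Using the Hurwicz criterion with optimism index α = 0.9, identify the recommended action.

A1: 0.9·180 + 0.1·0 = 162
A2: 0.9·290 + 0.1·40 = 265
A3: 0.9·360 + 0.1·20 = 326
A4: 0.9·350 + 0.1·20 = 317
A5: 0.9·160 + 0.1·50 = 149
Highest Hurwicz score = 326 → A3.

A3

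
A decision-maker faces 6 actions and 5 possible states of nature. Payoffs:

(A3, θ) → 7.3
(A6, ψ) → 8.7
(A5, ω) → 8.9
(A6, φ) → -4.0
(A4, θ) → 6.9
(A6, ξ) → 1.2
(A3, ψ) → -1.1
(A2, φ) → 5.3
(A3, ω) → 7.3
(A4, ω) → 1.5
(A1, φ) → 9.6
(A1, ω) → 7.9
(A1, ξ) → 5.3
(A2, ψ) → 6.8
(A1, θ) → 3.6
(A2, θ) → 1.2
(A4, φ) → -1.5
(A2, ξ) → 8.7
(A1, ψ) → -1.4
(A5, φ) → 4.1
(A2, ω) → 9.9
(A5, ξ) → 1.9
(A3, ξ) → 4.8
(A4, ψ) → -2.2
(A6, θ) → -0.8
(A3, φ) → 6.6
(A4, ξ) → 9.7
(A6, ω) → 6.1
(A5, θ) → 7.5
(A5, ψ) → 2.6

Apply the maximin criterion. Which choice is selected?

A5

Row minima: A1=-1.4, A2=1.2, A3=-1.1, A4=-2.2, A5=1.9, A6=-4.0
Best worst-case = 1.9 → A5.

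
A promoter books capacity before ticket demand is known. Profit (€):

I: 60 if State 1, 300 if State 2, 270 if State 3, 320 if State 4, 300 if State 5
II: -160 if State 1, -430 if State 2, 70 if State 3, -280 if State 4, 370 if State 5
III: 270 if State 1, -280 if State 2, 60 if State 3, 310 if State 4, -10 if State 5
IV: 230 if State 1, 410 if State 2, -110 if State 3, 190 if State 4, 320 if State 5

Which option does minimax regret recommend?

I

Column bests: State 1=270, State 2=410, State 3=270, State 4=320, State 5=370.
I regrets: 210, 110, 0, 0, 70 → max 210
II regrets: 430, 840, 200, 600, 0 → max 840
III regrets: 0, 690, 210, 10, 380 → max 690
IV regrets: 40, 0, 380, 130, 50 → max 380
Smallest max regret = 210 → I.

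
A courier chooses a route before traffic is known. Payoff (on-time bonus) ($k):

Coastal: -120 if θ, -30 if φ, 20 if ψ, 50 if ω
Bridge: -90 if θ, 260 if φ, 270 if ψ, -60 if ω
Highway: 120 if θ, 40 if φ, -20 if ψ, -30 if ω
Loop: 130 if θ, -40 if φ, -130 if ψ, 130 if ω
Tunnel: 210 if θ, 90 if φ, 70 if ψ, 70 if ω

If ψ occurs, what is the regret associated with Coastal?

250

Best payoff under ψ is 270.
Regret = 270 − 20 = 250.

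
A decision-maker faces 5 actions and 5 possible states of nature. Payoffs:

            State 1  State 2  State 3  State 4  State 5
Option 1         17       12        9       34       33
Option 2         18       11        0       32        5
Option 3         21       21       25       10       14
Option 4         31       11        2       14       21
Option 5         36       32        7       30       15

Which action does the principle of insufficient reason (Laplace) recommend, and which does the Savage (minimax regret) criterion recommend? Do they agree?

Row averages: Option 1=21, Option 2=13.2, Option 3=18.2, Option 4=15.8, Option 5=24
Highest average = 24 → Option 5.
Column bests: State 1=36, State 2=32, State 3=25, State 4=34, State 5=33.
Option 1 regrets: 19, 20, 16, 0, 0 → max 20
Option 2 regrets: 18, 21, 25, 2, 28 → max 28
Option 3 regrets: 15, 11, 0, 24, 19 → max 24
Option 4 regrets: 5, 21, 23, 20, 12 → max 23
Option 5 regrets: 0, 0, 18, 4, 18 → max 18
Smallest max regret = 18 → Option 5.

laplace → Option 5; minimax regret → Option 5 (agree)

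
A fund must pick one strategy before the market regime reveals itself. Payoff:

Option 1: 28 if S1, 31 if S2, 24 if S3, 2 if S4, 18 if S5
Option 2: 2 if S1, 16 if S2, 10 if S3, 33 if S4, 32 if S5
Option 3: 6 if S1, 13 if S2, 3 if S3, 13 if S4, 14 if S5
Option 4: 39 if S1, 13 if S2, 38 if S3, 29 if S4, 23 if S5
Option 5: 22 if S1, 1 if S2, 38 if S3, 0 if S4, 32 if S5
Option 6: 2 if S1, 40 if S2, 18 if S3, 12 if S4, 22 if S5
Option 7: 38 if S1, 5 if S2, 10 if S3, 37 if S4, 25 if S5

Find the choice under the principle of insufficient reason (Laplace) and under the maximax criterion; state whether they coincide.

Row averages: Option 1=20.6, Option 2=18.6, Option 3=9.8, Option 4=28.4, Option 5=18.6, Option 6=18.8, Option 7=23
Highest average = 28.4 → Option 4.
Row maxima: Option 1=31, Option 2=33, Option 3=14, Option 4=39, Option 5=38, Option 6=40, Option 7=38
Best best-case = 40 → Option 6.

laplace → Option 4; maximax → Option 6 (disagree)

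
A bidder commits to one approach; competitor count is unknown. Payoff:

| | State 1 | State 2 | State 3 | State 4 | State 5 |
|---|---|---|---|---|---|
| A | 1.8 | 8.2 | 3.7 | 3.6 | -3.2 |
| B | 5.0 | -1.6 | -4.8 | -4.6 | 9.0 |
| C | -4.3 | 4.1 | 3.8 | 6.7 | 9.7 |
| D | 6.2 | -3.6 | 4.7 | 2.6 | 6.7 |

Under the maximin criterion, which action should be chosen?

Row minima: A=-3.2, B=-4.8, C=-4.3, D=-3.6
Best worst-case = -3.2 → A.

A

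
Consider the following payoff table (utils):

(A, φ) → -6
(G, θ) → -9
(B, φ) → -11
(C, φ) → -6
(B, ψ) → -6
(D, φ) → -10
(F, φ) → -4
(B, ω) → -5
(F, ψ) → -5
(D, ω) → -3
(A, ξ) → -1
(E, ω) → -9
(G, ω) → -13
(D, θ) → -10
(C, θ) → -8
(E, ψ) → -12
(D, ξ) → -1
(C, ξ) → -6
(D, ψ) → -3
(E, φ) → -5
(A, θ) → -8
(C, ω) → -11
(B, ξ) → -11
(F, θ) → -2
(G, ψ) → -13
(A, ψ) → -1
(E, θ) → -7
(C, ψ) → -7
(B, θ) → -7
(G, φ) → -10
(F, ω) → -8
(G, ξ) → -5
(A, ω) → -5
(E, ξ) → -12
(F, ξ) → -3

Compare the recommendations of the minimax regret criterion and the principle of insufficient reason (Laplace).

minimax regret → F; laplace → A (disagree)

Column bests: θ=-2, φ=-4, ψ=-1, ω=-3, ξ=-1.
A regrets: 6, 2, 0, 2, 0 → max 6
B regrets: 5, 7, 5, 2, 10 → max 10
C regrets: 6, 2, 6, 8, 5 → max 8
D regrets: 8, 6, 2, 0, 0 → max 8
E regrets: 5, 1, 11, 6, 11 → max 11
F regrets: 0, 0, 4, 5, 2 → max 5
G regrets: 7, 6, 12, 10, 4 → max 12
Smallest max regret = 5 → F.
Row averages: A=-4.2, B=-8, C=-7.6, D=-5.4, E=-9, F=-4.4, G=-10
Highest average = -4.2 → A.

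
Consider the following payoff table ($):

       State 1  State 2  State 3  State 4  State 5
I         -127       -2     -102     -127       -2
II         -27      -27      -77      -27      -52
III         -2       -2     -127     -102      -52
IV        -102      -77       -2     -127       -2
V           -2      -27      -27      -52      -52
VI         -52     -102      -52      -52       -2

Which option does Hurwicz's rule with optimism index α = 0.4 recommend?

V

I: 0.4·(-2) + 0.6·(-127) = -77
II: 0.4·(-27) + 0.6·(-77) = -57
III: 0.4·(-2) + 0.6·(-127) = -77
IV: 0.4·(-2) + 0.6·(-127) = -77
V: 0.4·(-2) + 0.6·(-52) = -32
VI: 0.4·(-2) + 0.6·(-102) = -62
Highest Hurwicz score = -32 → V.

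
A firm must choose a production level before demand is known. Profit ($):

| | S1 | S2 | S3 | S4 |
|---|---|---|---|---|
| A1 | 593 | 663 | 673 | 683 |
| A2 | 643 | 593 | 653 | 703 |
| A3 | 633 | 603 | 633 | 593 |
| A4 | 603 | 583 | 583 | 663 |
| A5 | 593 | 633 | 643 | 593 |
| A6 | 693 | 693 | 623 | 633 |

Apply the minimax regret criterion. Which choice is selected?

A6

Column bests: S1=693, S2=693, S3=673, S4=703.
A1 regrets: 100, 30, 0, 20 → max 100
A2 regrets: 50, 100, 20, 0 → max 100
A3 regrets: 60, 90, 40, 110 → max 110
A4 regrets: 90, 110, 90, 40 → max 110
A5 regrets: 100, 60, 30, 110 → max 110
A6 regrets: 0, 0, 50, 70 → max 70
Smallest max regret = 70 → A6.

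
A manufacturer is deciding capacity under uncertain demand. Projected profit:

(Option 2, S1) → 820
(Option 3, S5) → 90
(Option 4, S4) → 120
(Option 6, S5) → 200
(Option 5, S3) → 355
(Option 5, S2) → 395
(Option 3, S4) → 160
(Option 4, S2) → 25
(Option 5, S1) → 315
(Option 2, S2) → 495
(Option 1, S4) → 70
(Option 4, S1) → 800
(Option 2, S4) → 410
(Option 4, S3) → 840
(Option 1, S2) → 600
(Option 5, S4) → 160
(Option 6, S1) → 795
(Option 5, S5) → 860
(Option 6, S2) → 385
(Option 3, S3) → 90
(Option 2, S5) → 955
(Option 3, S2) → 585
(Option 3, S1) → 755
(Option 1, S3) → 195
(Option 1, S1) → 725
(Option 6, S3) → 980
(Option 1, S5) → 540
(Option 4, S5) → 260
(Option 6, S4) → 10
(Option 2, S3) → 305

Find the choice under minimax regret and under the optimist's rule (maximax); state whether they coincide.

Column bests: S1=820, S2=600, S3=980, S4=410, S5=955.
Option 1 regrets: 95, 0, 785, 340, 415 → max 785
Option 2 regrets: 0, 105, 675, 0, 0 → max 675
Option 3 regrets: 65, 15, 890, 250, 865 → max 890
Option 4 regrets: 20, 575, 140, 290, 695 → max 695
Option 5 regrets: 505, 205, 625, 250, 95 → max 625
Option 6 regrets: 25, 215, 0, 400, 755 → max 755
Smallest max regret = 625 → Option 5.
Row maxima: Option 1=725, Option 2=955, Option 3=755, Option 4=840, Option 5=860, Option 6=980
Best best-case = 980 → Option 6.

minimax regret → Option 5; maximax → Option 6 (disagree)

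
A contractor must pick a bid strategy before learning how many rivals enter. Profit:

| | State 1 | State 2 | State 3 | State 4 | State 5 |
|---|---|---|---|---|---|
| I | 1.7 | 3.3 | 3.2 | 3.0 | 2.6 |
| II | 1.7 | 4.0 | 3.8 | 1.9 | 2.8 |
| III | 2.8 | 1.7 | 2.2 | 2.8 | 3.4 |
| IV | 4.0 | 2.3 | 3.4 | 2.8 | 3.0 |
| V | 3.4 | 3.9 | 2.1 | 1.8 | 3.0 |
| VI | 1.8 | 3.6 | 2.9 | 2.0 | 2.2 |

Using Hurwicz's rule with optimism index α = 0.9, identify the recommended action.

I: 0.9·3.3 + 0.1·1.7 = 3.14
II: 0.9·4.0 + 0.1·1.7 = 3.77
III: 0.9·3.4 + 0.1·1.7 = 3.23
IV: 0.9·4.0 + 0.1·2.3 = 3.83
V: 0.9·3.9 + 0.1·1.8 = 3.69
VI: 0.9·3.6 + 0.1·1.8 = 3.42
Highest Hurwicz score = 3.83 → IV.

IV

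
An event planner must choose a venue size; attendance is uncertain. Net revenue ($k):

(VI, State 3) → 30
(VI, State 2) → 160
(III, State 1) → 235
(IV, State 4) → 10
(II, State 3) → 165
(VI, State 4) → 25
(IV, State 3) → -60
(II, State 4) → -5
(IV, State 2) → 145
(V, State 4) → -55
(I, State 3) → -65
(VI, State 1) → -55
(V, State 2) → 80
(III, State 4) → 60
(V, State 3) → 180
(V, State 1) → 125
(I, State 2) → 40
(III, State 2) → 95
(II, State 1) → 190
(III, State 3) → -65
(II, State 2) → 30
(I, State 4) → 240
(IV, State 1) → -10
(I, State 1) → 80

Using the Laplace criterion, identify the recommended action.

II

Row averages: I=73.75, II=95, III=81.25, IV=21.25, V=82.5, VI=40
Highest average = 95 → II.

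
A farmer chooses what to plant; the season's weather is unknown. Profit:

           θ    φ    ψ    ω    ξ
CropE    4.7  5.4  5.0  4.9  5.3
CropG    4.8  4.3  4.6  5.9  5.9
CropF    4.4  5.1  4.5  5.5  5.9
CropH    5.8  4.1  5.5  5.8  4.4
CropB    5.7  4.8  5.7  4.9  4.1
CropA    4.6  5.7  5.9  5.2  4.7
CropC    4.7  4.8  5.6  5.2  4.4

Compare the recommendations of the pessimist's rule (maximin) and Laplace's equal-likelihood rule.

maximin → CropE; laplace → CropA (disagree)

Row minima: CropE=4.7, CropG=4.3, CropF=4.4, CropH=4.1, CropB=4.1, CropA=4.6, CropC=4.4
Best worst-case = 4.7 → CropE.
Row averages: CropE=5.06, CropG=5.1, CropF=5.08, CropH=5.12, CropB=5.04, CropA=5.22, CropC=4.94
Highest average = 5.22 → CropA.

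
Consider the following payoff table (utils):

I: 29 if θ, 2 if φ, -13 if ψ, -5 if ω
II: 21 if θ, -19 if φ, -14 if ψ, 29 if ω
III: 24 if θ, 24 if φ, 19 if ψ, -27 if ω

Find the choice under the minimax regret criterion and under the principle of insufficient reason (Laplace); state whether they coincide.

Column bests: θ=29, φ=24, ψ=19, ω=29.
I regrets: 0, 22, 32, 34 → max 34
II regrets: 8, 43, 33, 0 → max 43
III regrets: 5, 0, 0, 56 → max 56
Smallest max regret = 34 → I.
Row averages: I=3.25, II=4.25, III=10
Highest average = 10 → III.

minimax regret → I; laplace → III (disagree)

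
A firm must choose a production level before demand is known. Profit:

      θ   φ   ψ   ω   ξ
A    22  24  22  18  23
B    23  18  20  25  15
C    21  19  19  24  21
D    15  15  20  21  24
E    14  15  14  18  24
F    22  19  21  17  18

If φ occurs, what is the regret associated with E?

Best payoff under φ is 24.
Regret = 24 − 15 = 9.

9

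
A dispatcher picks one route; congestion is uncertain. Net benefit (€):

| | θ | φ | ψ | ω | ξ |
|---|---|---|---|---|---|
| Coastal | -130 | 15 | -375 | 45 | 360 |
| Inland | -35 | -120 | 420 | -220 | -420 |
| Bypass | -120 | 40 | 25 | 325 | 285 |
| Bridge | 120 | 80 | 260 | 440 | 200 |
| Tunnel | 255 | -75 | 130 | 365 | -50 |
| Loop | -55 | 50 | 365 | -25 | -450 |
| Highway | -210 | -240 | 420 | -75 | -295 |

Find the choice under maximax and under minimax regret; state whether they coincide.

maximax → Bridge; minimax regret → Bridge (agree)

Row maxima: Coastal=360, Inland=420, Bypass=325, Bridge=440, Tunnel=365, Loop=365, Highway=420
Best best-case = 440 → Bridge.
Column bests: θ=255, φ=80, ψ=420, ω=440, ξ=360.
Coastal regrets: 385, 65, 795, 395, 0 → max 795
Inland regrets: 290, 200, 0, 660, 780 → max 780
Bypass regrets: 375, 40, 395, 115, 75 → max 395
Bridge regrets: 135, 0, 160, 0, 160 → max 160
Tunnel regrets: 0, 155, 290, 75, 410 → max 410
Loop regrets: 310, 30, 55, 465, 810 → max 810
Highway regrets: 465, 320, 0, 515, 655 → max 655
Smallest max regret = 160 → Bridge.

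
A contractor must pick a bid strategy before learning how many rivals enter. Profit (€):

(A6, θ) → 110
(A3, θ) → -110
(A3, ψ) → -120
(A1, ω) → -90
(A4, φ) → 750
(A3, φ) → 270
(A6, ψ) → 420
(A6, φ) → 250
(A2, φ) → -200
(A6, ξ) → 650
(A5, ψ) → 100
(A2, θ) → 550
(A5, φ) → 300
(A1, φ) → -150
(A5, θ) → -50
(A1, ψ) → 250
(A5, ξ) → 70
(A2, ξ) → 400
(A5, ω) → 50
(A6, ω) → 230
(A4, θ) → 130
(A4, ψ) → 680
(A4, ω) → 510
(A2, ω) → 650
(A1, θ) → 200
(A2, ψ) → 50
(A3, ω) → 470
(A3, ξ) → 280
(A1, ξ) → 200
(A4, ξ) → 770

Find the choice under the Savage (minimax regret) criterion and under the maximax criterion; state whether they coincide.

Column bests: θ=550, φ=750, ψ=680, ω=650, ξ=770.
A1 regrets: 350, 900, 430, 740, 570 → max 900
A2 regrets: 0, 950, 630, 0, 370 → max 950
A3 regrets: 660, 480, 800, 180, 490 → max 800
A4 regrets: 420, 0, 0, 140, 0 → max 420
A5 regrets: 600, 450, 580, 600, 700 → max 700
A6 regrets: 440, 500, 260, 420, 120 → max 500
Smallest max regret = 420 → A4.
Row maxima: A1=250, A2=650, A3=470, A4=770, A5=300, A6=650
Best best-case = 770 → A4.

minimax regret → A4; maximax → A4 (agree)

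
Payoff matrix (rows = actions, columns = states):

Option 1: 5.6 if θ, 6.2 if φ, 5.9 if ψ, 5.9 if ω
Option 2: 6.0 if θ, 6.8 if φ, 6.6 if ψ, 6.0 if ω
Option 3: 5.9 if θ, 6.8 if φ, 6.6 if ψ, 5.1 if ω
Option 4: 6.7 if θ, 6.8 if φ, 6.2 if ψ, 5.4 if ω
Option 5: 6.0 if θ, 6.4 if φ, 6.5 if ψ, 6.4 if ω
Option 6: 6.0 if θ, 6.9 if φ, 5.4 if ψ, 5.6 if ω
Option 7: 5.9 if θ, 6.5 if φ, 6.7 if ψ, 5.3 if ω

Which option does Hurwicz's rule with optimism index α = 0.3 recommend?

Option 2

Option 1: 0.3·6.2 + 0.7·5.6 = 5.78
Option 2: 0.3·6.8 + 0.7·6.0 = 6.24
Option 3: 0.3·6.8 + 0.7·5.1 = 5.61
Option 4: 0.3·6.8 + 0.7·5.4 = 5.82
Option 5: 0.3·6.5 + 0.7·6.0 = 6.15
Option 6: 0.3·6.9 + 0.7·5.4 = 5.85
Option 7: 0.3·6.7 + 0.7·5.3 = 5.72
Highest Hurwicz score = 6.24 → Option 2.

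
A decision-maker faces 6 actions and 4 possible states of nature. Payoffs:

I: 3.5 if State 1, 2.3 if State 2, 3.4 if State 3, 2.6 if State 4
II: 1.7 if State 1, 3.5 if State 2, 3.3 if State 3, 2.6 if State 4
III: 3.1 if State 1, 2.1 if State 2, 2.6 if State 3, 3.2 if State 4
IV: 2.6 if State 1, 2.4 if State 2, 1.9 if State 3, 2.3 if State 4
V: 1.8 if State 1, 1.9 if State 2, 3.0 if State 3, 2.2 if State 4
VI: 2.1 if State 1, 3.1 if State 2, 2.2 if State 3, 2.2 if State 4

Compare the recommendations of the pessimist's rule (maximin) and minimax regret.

maximin → I; minimax regret → I (agree)

Row minima: I=2.3, II=1.7, III=2.1, IV=1.9, V=1.8, VI=2.1
Best worst-case = 2.3 → I.
Column bests: State 1=3.5, State 2=3.5, State 3=3.4, State 4=3.2.
I regrets: 0.0, 1.2, 0.0, 0.6 → max 1.2
II regrets: 1.8, 0.0, 0.1, 0.6 → max 1.8
III regrets: 0.4, 1.4, 0.8, 0.0 → max 1.4
IV regrets: 0.9, 1.1, 1.5, 0.9 → max 1.5
V regrets: 1.7, 1.6, 0.4, 1.0 → max 1.7
VI regrets: 1.4, 0.4, 1.2, 1.0 → max 1.4
Smallest max regret = 1.2 → I.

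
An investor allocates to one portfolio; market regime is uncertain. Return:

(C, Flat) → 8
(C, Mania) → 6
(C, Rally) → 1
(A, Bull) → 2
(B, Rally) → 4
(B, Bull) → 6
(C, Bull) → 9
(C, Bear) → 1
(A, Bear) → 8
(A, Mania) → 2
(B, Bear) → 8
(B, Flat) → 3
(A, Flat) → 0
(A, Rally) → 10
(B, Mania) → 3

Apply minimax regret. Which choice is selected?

Column bests: Bear=8, Flat=8, Bull=9, Rally=10, Mania=6.
A regrets: 0, 8, 7, 0, 4 → max 8
B regrets: 0, 5, 3, 6, 3 → max 6
C regrets: 7, 0, 0, 9, 0 → max 9
Smallest max regret = 6 → B.

B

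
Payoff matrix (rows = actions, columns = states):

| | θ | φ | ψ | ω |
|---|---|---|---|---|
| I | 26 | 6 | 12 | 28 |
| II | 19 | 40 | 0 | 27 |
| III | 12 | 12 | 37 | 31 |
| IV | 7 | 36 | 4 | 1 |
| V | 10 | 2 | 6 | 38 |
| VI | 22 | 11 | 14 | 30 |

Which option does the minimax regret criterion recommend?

III

Column bests: θ=26, φ=40, ψ=37, ω=38.
I regrets: 0, 34, 25, 10 → max 34
II regrets: 7, 0, 37, 11 → max 37
III regrets: 14, 28, 0, 7 → max 28
IV regrets: 19, 4, 33, 37 → max 37
V regrets: 16, 38, 31, 0 → max 38
VI regrets: 4, 29, 23, 8 → max 29
Smallest max regret = 28 → III.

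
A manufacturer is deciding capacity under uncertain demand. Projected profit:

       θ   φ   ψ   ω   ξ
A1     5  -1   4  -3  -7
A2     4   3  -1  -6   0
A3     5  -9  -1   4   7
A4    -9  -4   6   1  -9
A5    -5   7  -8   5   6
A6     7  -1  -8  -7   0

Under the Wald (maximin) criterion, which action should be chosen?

Row minima: A1=-7, A2=-6, A3=-9, A4=-9, A5=-8, A6=-8
Best worst-case = -6 → A2.

A2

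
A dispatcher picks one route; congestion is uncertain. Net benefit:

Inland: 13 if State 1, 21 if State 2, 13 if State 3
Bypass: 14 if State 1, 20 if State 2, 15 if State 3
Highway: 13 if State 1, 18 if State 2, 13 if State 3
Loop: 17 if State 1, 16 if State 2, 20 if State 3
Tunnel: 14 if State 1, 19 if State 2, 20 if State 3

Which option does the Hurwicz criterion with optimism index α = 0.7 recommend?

Inland: 0.7·21 + 0.3·13 = 18.6
Bypass: 0.7·20 + 0.3·14 = 18.2
Highway: 0.7·18 + 0.3·13 = 16.5
Loop: 0.7·20 + 0.3·16 = 18.8
Tunnel: 0.7·20 + 0.3·14 = 18.2
Highest Hurwicz score = 18.8 → Loop.

Loop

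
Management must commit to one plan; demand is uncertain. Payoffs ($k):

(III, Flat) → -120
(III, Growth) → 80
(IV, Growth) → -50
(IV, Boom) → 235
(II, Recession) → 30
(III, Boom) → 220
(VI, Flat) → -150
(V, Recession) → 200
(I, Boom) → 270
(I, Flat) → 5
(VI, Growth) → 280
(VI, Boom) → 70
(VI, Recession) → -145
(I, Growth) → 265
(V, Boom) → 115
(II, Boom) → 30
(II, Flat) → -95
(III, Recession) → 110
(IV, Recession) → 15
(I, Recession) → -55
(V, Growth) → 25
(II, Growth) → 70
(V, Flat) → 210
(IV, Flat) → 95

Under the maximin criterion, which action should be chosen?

Row minima: I=-55, II=-95, III=-120, IV=-50, V=25, VI=-150
Best worst-case = 25 → V.

V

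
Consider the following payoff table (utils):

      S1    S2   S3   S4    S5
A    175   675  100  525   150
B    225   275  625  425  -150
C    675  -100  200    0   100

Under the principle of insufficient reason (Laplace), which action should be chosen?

Row averages: A=325, B=280, C=175
Highest average = 325 → A.

A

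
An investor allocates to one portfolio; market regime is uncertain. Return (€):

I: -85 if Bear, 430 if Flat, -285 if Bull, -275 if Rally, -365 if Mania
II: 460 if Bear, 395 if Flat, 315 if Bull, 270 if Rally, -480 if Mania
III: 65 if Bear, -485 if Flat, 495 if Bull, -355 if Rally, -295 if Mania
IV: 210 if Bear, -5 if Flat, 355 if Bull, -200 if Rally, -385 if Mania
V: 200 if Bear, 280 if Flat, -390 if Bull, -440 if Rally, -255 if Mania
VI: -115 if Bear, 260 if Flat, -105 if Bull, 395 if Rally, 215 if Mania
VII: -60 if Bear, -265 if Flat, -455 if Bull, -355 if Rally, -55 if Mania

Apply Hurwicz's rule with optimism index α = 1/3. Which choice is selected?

I: 1/3·430 + 2/3·(-365) = -100
II: 1/3·460 + 2/3·(-480) = -500/3
III: 1/3·495 + 2/3·(-485) = -475/3
IV: 1/3·355 + 2/3·(-385) = -415/3
V: 1/3·280 + 2/3·(-440) = -200
VI: 1/3·395 + 2/3·(-115) = 55
VII: 1/3·(-55) + 2/3·(-455) = -965/3
Highest Hurwicz score = 55 → VI.

VI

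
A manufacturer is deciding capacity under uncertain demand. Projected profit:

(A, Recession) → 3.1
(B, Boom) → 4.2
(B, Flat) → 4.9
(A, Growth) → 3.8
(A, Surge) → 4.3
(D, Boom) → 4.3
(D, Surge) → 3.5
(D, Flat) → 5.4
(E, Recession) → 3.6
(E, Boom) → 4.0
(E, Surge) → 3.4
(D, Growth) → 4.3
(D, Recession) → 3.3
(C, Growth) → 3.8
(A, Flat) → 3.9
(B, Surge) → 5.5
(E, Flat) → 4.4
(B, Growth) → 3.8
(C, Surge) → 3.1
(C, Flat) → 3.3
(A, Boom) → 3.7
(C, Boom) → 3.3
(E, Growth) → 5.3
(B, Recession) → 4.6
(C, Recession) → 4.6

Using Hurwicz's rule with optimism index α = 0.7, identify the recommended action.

B

A: 0.7·4.3 + 0.3·3.1 = 3.94
B: 0.7·5.5 + 0.3·3.8 = 4.99
C: 0.7·4.6 + 0.3·3.1 = 4.15
D: 0.7·5.4 + 0.3·3.3 = 4.77
E: 0.7·5.3 + 0.3·3.4 = 4.73
Highest Hurwicz score = 4.99 → B.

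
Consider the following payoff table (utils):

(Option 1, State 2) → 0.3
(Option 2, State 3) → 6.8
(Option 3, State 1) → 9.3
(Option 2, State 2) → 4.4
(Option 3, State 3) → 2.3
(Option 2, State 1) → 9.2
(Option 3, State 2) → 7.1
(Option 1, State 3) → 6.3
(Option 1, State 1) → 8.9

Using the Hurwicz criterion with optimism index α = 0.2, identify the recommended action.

Option 1: 0.2·8.9 + 0.8·0.3 = 2.02
Option 2: 0.2·9.2 + 0.8·4.4 = 5.36
Option 3: 0.2·9.3 + 0.8·2.3 = 3.7
Highest Hurwicz score = 5.36 → Option 2.

Option 2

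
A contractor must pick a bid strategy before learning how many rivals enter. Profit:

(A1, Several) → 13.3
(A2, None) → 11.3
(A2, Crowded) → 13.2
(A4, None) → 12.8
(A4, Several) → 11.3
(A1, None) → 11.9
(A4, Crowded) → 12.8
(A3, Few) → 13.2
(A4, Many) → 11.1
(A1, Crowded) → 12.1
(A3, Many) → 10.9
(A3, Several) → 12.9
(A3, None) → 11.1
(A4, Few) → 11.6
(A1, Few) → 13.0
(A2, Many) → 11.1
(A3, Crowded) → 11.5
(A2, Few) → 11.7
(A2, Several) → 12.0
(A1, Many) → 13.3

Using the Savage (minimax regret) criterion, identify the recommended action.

Column bests: None=12.8, Few=13.2, Several=13.3, Many=13.3, Crowded=13.2.
A1 regrets: 0.9, 0.2, 0.0, 0.0, 1.1 → max 1.1
A2 regrets: 1.5, 1.5, 1.3, 2.2, 0.0 → max 2.2
A3 regrets: 1.7, 0.0, 0.4, 2.4, 1.7 → max 2.4
A4 regrets: 0.0, 1.6, 2.0, 2.2, 0.4 → max 2.2
Smallest max regret = 1.1 → A1.

A1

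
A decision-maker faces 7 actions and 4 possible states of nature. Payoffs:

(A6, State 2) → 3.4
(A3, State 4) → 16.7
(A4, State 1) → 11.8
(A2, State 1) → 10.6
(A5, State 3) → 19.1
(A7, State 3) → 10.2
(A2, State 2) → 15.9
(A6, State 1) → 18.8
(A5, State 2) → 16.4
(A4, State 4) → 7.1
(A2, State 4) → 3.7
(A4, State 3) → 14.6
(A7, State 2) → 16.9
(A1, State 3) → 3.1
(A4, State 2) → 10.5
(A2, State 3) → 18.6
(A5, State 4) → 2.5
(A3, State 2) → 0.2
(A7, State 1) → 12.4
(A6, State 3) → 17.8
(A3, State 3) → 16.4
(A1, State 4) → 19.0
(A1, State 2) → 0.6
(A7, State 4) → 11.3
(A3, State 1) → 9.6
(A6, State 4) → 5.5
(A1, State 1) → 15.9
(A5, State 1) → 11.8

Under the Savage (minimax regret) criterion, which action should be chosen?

A7

Column bests: State 1=18.8, State 2=16.9, State 3=19.1, State 4=19.0.
A1 regrets: 2.9, 16.3, 16.0, 0.0 → max 16.3
A2 regrets: 8.2, 1.0, 0.5, 15.3 → max 15.3
A3 regrets: 9.2, 16.7, 2.7, 2.3 → max 16.7
A4 regrets: 7.0, 6.4, 4.5, 11.9 → max 11.9
A5 regrets: 7.0, 0.5, 0.0, 16.5 → max 16.5
A6 regrets: 0.0, 13.5, 1.3, 13.5 → max 13.5
A7 regrets: 6.4, 0.0, 8.9, 7.7 → max 8.9
Smallest max regret = 8.9 → A7.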